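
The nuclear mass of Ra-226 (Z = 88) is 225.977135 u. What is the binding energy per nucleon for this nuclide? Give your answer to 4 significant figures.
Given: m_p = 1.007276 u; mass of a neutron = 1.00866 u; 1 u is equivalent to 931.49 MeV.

7.659 MeV/nucleon

Total constituent mass: 88 × 1.007276 + 138 × 1.00866 = 227.835368 u
The mass defect is 227.835368 − 225.977135 = 1.858233 u.
Binding energy = Δm·c² = 1.858233 × 931.49 MeV/u = 1730.93 MeV
Dividing by A = 226 gives 7.659 MeV per nucleon.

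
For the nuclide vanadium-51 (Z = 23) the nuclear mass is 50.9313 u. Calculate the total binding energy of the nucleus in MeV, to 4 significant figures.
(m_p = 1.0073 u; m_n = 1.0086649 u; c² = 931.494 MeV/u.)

446.4 MeV

Total constituent mass: 23 × 1.0073 + 28 × 1.0086649 = 51.4105172 u
Δm = 51.4105172 − 50.9313 = 0.4792172 u
E_B = 0.4792172 × 931.494 = 446.388 MeV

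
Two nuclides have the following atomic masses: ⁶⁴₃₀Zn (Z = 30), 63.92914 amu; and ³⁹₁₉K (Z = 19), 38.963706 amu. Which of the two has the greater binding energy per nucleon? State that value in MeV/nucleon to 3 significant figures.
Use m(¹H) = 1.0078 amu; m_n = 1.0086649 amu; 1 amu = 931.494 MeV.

⁶⁴₃₀Zn; 8.72 MeV/nucleon

⁶⁴₃₀Zn: Σm = 30(1.0078) + 34(1.0086649) = 64.5286066 amu; Δm = 0.5994666 amu; E_B = 558.3995 MeV; E_B/A = 8.72499 MeV
³⁹₁₉K: Σm = 19(1.0078) + 20(1.0086649) = 39.3214980 amu; Δm = 0.3577920 amu; E_B = 333.28 MeV; E_B/A = 8.546 MeV
⁶⁴₃₀Zn has the higher binding energy per nucleon, so it is the more tightly bound nucleus.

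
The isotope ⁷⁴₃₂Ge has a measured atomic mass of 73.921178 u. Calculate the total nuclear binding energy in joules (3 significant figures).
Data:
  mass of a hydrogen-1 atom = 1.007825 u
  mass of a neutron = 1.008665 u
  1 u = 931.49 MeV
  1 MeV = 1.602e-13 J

1.03e-10 J

Z = 32, so N = A − Z = 74 − 32 = 42.
Σm = 32·m(¹H) + 42·m_n = 32.250400 + 42.363930 = 74.614330 u
Δm = 74.614330 − 73.921178 = 0.693152 u
E_B = 0.693152 × 931.49 = 645.664 MeV
In joules: 645.664 MeV × 1.602e-13 J/MeV = 1.0344e-10 J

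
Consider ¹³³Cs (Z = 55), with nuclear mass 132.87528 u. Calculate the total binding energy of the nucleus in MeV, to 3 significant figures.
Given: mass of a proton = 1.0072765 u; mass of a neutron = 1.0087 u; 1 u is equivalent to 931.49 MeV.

Total constituent mass: 55 × 1.0072765 + 78 × 1.0087 = 134.0788075 u
Mass defect Δm = 134.0788075 − 132.87528 = 1.2035275 u
Converting to energy: 1.2035275 u × 931.49 MeV/u = 1121.07 MeV

1120 MeV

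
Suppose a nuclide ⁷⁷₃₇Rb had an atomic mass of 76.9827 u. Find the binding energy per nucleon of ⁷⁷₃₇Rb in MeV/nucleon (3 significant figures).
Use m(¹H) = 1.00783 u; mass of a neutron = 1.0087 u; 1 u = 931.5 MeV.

Σm = 37·m(¹H) + 40·m_n = 37.28971 + 40.3480 = 77.63771 u
Mass defect Δm = 77.63771 − 76.9827 = 0.65501 u
Binding energy = Δm·c² = 0.65501 × 931.5 MeV/u = 610.142 MeV
Per nucleon: 610.142 / 77 = 7.924 MeV

7.92 MeV/nucleon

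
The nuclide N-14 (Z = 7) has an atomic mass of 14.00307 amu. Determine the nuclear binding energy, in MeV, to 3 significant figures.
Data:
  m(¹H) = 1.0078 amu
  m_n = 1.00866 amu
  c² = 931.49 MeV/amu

Mass of separated nucleons = 7(1.0078) + 7(1.00866) = 7.0546 + 7.06062 = 14.11522 amu
The mass defect is 14.11522 − 14.00307 = 0.11215 amu.
Converting to energy: 0.11215 amu × 931.49 MeV/amu = 104.467 MeV

104 MeV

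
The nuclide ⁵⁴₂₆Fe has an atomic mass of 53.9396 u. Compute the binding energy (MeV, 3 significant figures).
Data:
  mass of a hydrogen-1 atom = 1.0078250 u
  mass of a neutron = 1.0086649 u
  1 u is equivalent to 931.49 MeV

Z = 26, so N = A − Z = 54 − 26 = 28.
Mass of separated nucleons = 26(1.0078250) + 28(1.0086649) = 26.2034500 + 28.2426172 = 54.4460672 u
The mass defect is 54.4460672 − 53.9396 = 0.5064672 u.
Binding energy = Δm·c² = 0.5064672 × 931.49 MeV/u = 471.769 MeV

472 MeV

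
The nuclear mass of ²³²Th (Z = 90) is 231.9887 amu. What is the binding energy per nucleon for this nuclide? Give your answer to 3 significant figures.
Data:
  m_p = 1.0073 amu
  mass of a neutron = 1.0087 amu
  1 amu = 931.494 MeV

Mass of separated nucleons = 90(1.0073) + 142(1.0087) = 90.6570 + 143.2354 = 233.8924 amu
Mass defect Δm = 233.8924 − 231.9887 = 1.9037 amu
Binding energy = Δm·c² = 1.9037 × 931.494 MeV/amu = 1773.29 MeV
BE/A = 1773.29 MeV / 232 = 7.643 MeV/nucleon

7.64 MeV/nucleon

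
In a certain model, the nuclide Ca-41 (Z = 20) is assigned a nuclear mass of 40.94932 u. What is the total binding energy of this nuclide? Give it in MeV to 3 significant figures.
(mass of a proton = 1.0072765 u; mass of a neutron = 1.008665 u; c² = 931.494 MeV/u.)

With 20 protons and 21 neutrons (A = 41):
Mass of separated nucleons = 20(1.0072765) + 21(1.008665) = 20.1455300 + 21.181965 = 41.3274950 u
Δm = 41.3274950 − 40.94932 = 0.3781750 u
E_B = 0.3781750 × 931.494 = 352.268 MeV

352 MeV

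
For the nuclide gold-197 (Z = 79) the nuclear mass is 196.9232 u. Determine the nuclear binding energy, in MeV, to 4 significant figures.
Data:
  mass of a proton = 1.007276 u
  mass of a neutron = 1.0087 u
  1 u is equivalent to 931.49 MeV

With 79 protons and 118 neutrons (A = 197):
Mass of separated nucleons = 79(1.007276) + 118(1.0087) = 79.574804 + 119.0266 = 198.601404 u
The mass defect is 198.601404 − 196.9232 = 1.678204 u.
Binding energy = Δm·c² = 1.678204 × 931.49 MeV/u = 1563.23 MeV

1563 MeV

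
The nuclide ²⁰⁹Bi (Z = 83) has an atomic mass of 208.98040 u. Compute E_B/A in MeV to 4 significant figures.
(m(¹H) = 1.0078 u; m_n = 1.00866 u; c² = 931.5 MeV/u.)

Z = 83, so N = A − Z = 209 − 83 = 126.
Σm = 83·m(¹H) + 126·m_n = 83.6474 + 127.09116 = 210.73856 u
Δm = 210.73856 − 208.98040 = 1.75816 u
Converting to energy: 1.75816 u × 931.5 MeV/u = 1637.73 MeV
Per nucleon: 1637.73 / 209 = 7.836 MeV

7.836 MeV/nucleon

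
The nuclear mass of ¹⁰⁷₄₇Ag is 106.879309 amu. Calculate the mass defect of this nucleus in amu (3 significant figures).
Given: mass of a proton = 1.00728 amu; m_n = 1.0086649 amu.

0.983 amu

Z = 47, so N = A − Z = 107 − 47 = 60.
Total constituent mass: 47 × 1.00728 + 60 × 1.0086649 = 107.8620540 amu
Δm = 107.8620540 − 106.879309 = 0.9827450 amu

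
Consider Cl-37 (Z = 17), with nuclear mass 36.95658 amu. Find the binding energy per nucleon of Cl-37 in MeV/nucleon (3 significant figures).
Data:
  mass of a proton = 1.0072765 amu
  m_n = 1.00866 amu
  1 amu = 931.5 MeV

8.57 MeV/nucleon

Mass of separated nucleons = 17(1.0072765) + 20(1.00866) = 17.1237005 + 20.17320 = 37.2969005 amu
Mass defect Δm = 37.2969005 − 36.95658 = 0.3403205 amu
Binding energy = Δm·c² = 0.3403205 × 931.5 MeV/amu = 317.009 MeV
BE/A = 317.009 MeV / 37 = 8.568 MeV/nucleon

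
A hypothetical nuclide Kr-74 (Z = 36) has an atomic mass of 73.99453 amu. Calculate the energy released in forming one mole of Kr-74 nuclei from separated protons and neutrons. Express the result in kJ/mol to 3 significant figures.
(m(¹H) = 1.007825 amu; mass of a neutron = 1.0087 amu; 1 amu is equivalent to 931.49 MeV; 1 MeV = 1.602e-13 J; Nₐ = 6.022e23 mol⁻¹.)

With 36 protons and 38 neutrons (A = 74):
Mass of separated nucleons = 36(1.007825) + 38(1.0087) = 36.281700 + 38.3306 = 74.612300 amu
The mass defect is 74.612300 − 73.99453 = 0.617770 amu.
E_B = 0.617770 × 931.49 = 575.447 MeV
Per nucleus in joules: 575.447 MeV × 1.602e-13 J/MeV = 9.2187e-11 J
Per mole: 9.2187e-11 J × 6.022e23 mol⁻¹ = 5.5515e+13 J/mol

5.55e+10 kJ/mol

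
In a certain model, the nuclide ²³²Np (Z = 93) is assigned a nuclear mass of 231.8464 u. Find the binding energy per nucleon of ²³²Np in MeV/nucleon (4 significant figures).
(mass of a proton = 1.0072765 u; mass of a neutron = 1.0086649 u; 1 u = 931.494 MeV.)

Mass of separated nucleons = 93(1.0072765) + 139(1.0086649) = 93.6767145 + 140.2044211 = 233.8811356 u
The mass defect is 233.8811356 − 231.8464 = 2.0347356 u.
Binding energy = Δm·c² = 2.0347356 × 931.494 MeV/u = 1895.34 MeV
Per nucleon: 1895.34 / 232 = 8.170 MeV

8.170 MeV/nucleon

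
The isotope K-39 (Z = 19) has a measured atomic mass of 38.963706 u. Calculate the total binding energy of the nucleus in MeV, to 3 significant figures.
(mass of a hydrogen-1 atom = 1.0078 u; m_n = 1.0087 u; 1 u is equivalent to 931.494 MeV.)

334 MeV

The nucleus contains 19 protons and 39 − 19 = 20 neutrons.
Mass of separated nucleons = 19(1.0078) + 20(1.0087) = 19.1482 + 20.1740 = 39.3222 u
Mass defect Δm = 39.3222 − 38.963706 = 0.358494 u
E_B = 0.358494 × 931.494 = 333.935 MeV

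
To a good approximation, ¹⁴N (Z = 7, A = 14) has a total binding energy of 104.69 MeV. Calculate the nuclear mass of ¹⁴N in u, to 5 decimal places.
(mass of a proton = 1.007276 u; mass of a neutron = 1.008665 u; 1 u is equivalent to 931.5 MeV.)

Mass defect = 104.69 MeV / (931.5 MeV/u) = 0.1123886 u
Constituent mass = 7(1.007276) + 7(1.008665) = 14.111587 u
Nuclear mass = 14.111587 − 0.1123886 = 13.9991984 u ≈ 13.99920 u (to 5 decimal places)

13.99920 u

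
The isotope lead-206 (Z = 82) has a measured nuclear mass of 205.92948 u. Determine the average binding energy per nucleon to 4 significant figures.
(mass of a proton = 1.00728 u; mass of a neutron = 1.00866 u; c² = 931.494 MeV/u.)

7.874 MeV/nucleon

Total constituent mass: 82 × 1.00728 + 124 × 1.00866 = 207.67080 u
The mass defect is 207.67080 − 205.92948 = 1.74132 u.
Binding energy = Δm·c² = 1.74132 × 931.494 MeV/u = 1622.03 MeV
Dividing by A = 206 gives 7.874 MeV per nucleon.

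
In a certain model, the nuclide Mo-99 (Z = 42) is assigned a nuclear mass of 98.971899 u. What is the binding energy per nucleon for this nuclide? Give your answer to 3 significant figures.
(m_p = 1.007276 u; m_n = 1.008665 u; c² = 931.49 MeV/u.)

7.79 MeV/nucleon

Total constituent mass: 42 × 1.007276 + 57 × 1.008665 = 99.799497 u
Mass defect Δm = 99.799497 − 98.971899 = 0.827598 u
Converting to energy: 0.827598 u × 931.49 MeV/u = 770.899 MeV
Per nucleon: 770.899 / 99 = 7.787 MeV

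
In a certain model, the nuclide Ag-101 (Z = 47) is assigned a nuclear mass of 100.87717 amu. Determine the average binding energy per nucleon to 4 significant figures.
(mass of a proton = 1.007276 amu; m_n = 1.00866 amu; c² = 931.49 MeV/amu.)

8.600 MeV/nucleon

Mass of separated nucleons = 47(1.007276) + 54(1.00866) = 47.341972 + 54.46764 = 101.809612 amu
The mass defect is 101.809612 − 100.87717 = 0.932442 amu.
Binding energy = Δm·c² = 0.932442 × 931.49 MeV/amu = 868.560 MeV
Per nucleon: 868.560 / 101 = 8.600 MeV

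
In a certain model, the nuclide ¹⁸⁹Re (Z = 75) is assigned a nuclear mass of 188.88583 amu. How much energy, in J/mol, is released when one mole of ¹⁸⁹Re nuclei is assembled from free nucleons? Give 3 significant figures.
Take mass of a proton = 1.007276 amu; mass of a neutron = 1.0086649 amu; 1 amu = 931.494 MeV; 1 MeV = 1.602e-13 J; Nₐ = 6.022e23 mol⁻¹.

1.48e+14 J/mol

Z = 75, so N = A − Z = 189 − 75 = 114.
Σm = 75·m_p + 114·m_n = 75.545700 + 114.9877986 = 190.5334986 amu
Mass defect Δm = 190.5334986 − 188.88583 = 1.6476686 amu
E_B = 1.6476686 × 931.494 = 1534.79 MeV
Per nucleus in joules: 1534.79 MeV × 1.602e-13 J/MeV = 2.4587e-10 J
Per mole: 2.4587e-10 J × 6.022e23 mol⁻¹ = 1.4806e+14 J/mol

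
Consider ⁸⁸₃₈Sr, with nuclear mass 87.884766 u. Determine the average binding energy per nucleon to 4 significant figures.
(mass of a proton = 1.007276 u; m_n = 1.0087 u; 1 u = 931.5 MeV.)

8.751 MeV/nucleon

The nucleus contains 38 protons and 88 − 38 = 50 neutrons.
Total constituent mass: 38 × 1.007276 + 50 × 1.0087 = 88.711488 u
Mass defect Δm = 88.711488 − 87.884766 = 0.826722 u
Converting to energy: 0.826722 u × 931.5 MeV/u = 770.092 MeV
Per nucleon: 770.092 / 88 = 8.751 MeV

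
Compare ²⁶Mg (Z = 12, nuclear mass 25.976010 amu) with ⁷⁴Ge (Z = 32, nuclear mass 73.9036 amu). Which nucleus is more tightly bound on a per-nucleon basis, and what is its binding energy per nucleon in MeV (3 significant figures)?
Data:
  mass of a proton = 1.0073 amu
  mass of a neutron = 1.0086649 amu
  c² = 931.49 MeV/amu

⁷⁴Ge; 8.73 MeV/nucleon

²⁶Mg: Σm = 12(1.0073) + 14(1.0086649) = 26.2089086 amu; Δm = 0.2328986 amu; E_B = 216.94 MeV; E_B/A = 8.344 MeV
⁷⁴Ge: Σm = 32(1.0073) + 42(1.0086649) = 74.5975258 amu; Δm = 0.6939258 amu; E_B = 646.38 MeV; E_B/A = 8.7349 MeV
⁷⁴Ge has the higher binding energy per nucleon, so it is the more tightly bound nucleus.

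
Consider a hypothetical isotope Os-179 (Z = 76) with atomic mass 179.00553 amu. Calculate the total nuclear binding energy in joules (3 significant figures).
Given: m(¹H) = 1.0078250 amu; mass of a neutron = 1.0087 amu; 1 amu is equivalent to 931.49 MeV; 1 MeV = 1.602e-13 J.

With 76 protons and 103 neutrons (A = 179):
Mass of separated nucleons = 76(1.0078250) + 103(1.0087) = 76.5947000 + 103.8961 = 180.4908000 amu
Δm = 180.4908000 − 179.00553 = 1.4852700 amu
E_B = 1.4852700 × 931.49 = 1383.51 MeV
In joules: 1383.51 MeV × 1.602e-13 J/MeV = 2.2164e-10 J

2.22e-10 J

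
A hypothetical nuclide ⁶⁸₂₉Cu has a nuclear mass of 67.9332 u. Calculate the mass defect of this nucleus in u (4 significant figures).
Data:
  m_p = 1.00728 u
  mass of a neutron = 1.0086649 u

0.6159 u

Σm = 29·m_p + 39·m_n = 29.21112 + 39.3379311 = 68.5490511 u
Δm = 68.5490511 − 67.9332 = 0.6158511 u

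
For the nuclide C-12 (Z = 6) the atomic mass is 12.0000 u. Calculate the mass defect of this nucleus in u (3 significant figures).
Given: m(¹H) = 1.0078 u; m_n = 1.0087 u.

Z = 6, so N = A − Z = 12 − 6 = 6.
Total constituent mass: 6 × 1.0078 + 6 × 1.0087 = 12.0990 u
The mass defect is 12.0990 − 12.0000 = 0.0990 u.

0.0990 u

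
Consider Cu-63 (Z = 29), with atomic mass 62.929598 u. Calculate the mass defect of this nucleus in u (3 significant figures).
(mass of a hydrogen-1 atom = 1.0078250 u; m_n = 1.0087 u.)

Σm = 29·m(¹H) + 34·m_n = 29.2269250 + 34.2958 = 63.5227250 u
Mass defect Δm = 63.5227250 − 62.929598 = 0.5931270 u

0.593 u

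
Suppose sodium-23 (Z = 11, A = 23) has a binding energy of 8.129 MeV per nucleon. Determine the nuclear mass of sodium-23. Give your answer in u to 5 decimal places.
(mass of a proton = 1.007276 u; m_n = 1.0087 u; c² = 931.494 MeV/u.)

22.98372 u

Total binding energy = 23 × 8.129 = 186.967 MeV
Mass defect = 186.967 MeV / (931.494 MeV/u) = 0.2007173 u
Constituent mass = 11(1.007276) + 12(1.0087) = 23.184436 u
Nuclear mass = 23.184436 − 0.2007173 = 22.9837187 u ≈ 22.98372 u (to 5 decimal places)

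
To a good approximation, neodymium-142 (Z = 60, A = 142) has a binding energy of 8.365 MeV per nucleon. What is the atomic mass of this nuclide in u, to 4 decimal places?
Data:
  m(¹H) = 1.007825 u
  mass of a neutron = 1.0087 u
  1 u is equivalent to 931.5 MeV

Total binding energy = 142 × 8.365 = 1187.830 MeV
Mass defect = 1187.830 MeV / (931.5 MeV/u) = 1.275180 u
Constituent mass = 60(1.007825) + 82(1.0087) = 143.182900 u
Atomic mass = 143.182900 − 1.275180 = 141.907720 u ≈ 141.9077 u (to 4 decimal places)

141.9077 u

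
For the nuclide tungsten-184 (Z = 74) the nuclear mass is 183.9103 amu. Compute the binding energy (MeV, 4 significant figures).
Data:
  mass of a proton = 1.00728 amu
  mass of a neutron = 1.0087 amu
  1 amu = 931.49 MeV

1477 MeV

With 74 protons and 110 neutrons (A = 184):
Mass of separated nucleons = 74(1.00728) + 110(1.0087) = 74.53872 + 110.9570 = 185.49572 amu
Mass defect Δm = 185.49572 − 183.9103 = 1.58542 amu
Binding energy = Δm·c² = 1.58542 × 931.49 MeV/amu = 1476.80 MeV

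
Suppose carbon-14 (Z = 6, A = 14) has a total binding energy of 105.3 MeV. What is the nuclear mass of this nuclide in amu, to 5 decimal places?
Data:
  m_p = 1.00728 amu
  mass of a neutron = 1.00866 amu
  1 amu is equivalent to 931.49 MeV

13.99992 amu

Mass defect = 105.3 MeV / (931.49 MeV/amu) = 0.1130447 amu
Constituent mass = 6(1.00728) + 8(1.00866) = 14.11296 amu
Nuclear mass = 14.11296 − 0.1130447 = 13.9999153 amu ≈ 13.99992 amu (to 5 decimal places)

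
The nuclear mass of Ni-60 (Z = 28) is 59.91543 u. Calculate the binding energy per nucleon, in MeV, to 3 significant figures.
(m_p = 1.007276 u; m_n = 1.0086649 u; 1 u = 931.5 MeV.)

8.78 MeV/nucleon

With 28 protons and 32 neutrons (A = 60):
Total constituent mass: 28 × 1.007276 + 32 × 1.0086649 = 60.4810048 u
The mass defect is 60.4810048 − 59.91543 = 0.5655748 u.
E_B = 0.5655748 × 931.5 = 526.833 MeV
Dividing by A = 60 gives 8.781 MeV per nucleon.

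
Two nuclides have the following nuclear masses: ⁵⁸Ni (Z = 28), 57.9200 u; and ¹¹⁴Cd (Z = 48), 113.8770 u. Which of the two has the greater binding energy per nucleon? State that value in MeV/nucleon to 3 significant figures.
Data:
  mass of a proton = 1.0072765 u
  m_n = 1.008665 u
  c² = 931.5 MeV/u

⁵⁸Ni; 8.73 MeV/nucleon

⁵⁸Ni: Σm = 28(1.0072765) + 30(1.008665) = 58.4636920 u; Δm = 0.5436920 u; E_B = 506.45 MeV; E_B/A = 8.732 MeV
¹¹⁴Cd: Σm = 48(1.0072765) + 66(1.008665) = 114.9211620 u; Δm = 1.0441620 u; E_B = 972.64 MeV; E_B/A = 8.532 MeV
⁵⁸Ni has the higher binding energy per nucleon, so it is the more tightly bound nucleus.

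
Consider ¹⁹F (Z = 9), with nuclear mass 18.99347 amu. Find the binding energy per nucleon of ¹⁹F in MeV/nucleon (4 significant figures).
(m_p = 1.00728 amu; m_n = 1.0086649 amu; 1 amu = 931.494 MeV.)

7.780 MeV/nucleon

Total constituent mass: 9 × 1.00728 + 10 × 1.0086649 = 19.1521690 amu
Mass defect Δm = 19.1521690 − 18.99347 = 0.1586990 amu
Binding energy = Δm·c² = 0.1586990 × 931.494 MeV/amu = 147.827 MeV
Dividing by A = 19 gives 7.780 MeV per nucleon.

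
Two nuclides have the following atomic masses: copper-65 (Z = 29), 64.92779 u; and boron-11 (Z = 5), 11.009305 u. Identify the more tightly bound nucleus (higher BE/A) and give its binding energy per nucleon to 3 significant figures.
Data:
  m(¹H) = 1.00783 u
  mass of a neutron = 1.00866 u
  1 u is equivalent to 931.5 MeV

copper-65: Σm = 29(1.00783) + 36(1.00866) = 65.53883 u; Δm = 0.61104 u; E_B = 569.18 MeV; E_B/A = 8.757 MeV
boron-11: Σm = 5(1.00783) + 6(1.00866) = 11.09111 u; Δm = 0.081805 u; E_B = 76.201 MeV; E_B/A = 6.927 MeV
copper-65 has the higher binding energy per nucleon, so it is the more tightly bound nucleus.

copper-65; 8.76 MeV/nucleon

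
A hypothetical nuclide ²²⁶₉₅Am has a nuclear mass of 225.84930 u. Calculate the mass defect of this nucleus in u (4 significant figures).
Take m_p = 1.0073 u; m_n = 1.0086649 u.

1.979 u

The nucleus contains 95 protons and 226 − 95 = 131 neutrons.
Σm = 95·m_p + 131·m_n = 95.6935 + 132.1351019 = 227.8286019 u
Δm = 227.8286019 − 225.84930 = 1.9793019 u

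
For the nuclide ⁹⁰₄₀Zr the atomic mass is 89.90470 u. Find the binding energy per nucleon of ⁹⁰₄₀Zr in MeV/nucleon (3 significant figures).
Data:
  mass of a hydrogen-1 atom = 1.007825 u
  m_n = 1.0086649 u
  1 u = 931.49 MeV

8.71 MeV/nucleon

Total constituent mass: 40 × 1.007825 + 50 × 1.0086649 = 90.7462450 u
Mass defect Δm = 90.7462450 − 89.90470 = 0.8415450 u
Binding energy = Δm·c² = 0.8415450 × 931.49 MeV/u = 783.891 MeV
BE/A = 783.891 MeV / 90 = 8.710 MeV/nucleon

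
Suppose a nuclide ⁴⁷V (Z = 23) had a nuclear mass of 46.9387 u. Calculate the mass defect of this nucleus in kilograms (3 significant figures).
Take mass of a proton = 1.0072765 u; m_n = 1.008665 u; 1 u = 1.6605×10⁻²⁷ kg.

7.25e-28 kg

With 23 protons and 24 neutrons (A = 47):
Mass of separated nucleons = 23(1.0072765) + 24(1.008665) = 23.1673595 + 24.207960 = 47.3753195 u
Mass defect Δm = 47.3753195 − 46.9387 = 0.4366195 u
In SI units: 0.4366195 u × 1.6605×10⁻²⁷ kg/u = 7.2501e-28 kg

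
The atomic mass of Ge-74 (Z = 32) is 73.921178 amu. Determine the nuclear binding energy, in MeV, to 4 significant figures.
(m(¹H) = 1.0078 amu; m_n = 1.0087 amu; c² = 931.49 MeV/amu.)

646.3 MeV

Z = 32, so N = A − Z = 74 − 32 = 42.
Total constituent mass: 32 × 1.0078 + 42 × 1.0087 = 74.6150 amu
The mass defect is 74.6150 − 73.921178 = 0.693822 amu.
E_B = 0.693822 × 931.49 = 646.288 MeV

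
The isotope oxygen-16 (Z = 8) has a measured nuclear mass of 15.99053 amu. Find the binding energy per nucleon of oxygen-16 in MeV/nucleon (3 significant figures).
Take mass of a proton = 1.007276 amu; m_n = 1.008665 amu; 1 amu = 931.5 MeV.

Mass of separated nucleons = 8(1.007276) + 8(1.008665) = 8.058208 + 8.069320 = 16.127528 amu
Δm = 16.127528 − 15.99053 = 0.136998 amu
E_B = 0.136998 × 931.5 = 127.614 MeV
Per nucleon: 127.614 / 16 = 7.976 MeV

7.98 MeV/nucleon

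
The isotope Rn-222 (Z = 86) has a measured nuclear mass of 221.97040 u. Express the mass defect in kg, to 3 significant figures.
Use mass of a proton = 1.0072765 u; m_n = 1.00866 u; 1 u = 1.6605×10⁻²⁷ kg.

3.04e-27 kg

Σm = 86·m_p + 136·m_n = 86.6257790 + 137.17776 = 223.8035390 u
The mass defect is 223.8035390 − 221.97040 = 1.8331390 u.
In SI units: 1.8331390 u × 1.6605×10⁻²⁷ kg/u = 3.0439e-27 kg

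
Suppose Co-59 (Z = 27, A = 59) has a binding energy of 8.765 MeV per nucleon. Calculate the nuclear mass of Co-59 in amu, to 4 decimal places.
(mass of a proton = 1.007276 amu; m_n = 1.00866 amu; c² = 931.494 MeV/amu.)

58.9184 amu

Total binding energy = 59 × 8.765 = 517.135 MeV
Mass defect = 517.135 MeV / (931.494 MeV/amu) = 0.555167 amu
Constituent mass = 27(1.007276) + 32(1.00866) = 59.473572 amu
Nuclear mass = 59.473572 − 0.555167 = 58.918405 amu ≈ 58.9184 amu (to 4 decimal places)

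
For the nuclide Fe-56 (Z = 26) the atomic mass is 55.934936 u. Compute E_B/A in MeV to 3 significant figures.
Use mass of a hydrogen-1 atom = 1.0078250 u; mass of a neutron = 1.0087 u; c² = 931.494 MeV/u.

The nucleus contains 26 protons and 56 − 26 = 30 neutrons.
Mass of separated nucleons = 26(1.0078250) + 30(1.0087) = 26.2034500 + 30.2610 = 56.4644500 u
Δm = 56.4644500 − 55.934936 = 0.5295140 u
Binding energy = Δm·c² = 0.5295140 × 931.494 MeV/u = 493.239 MeV
Per nucleon: 493.239 / 56 = 8.808 MeV

8.81 MeV/nucleon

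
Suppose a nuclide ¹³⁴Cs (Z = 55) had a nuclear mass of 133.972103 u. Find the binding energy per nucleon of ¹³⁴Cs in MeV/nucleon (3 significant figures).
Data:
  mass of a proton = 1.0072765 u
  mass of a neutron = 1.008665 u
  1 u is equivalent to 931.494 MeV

Mass of separated nucleons = 55(1.0072765) + 79(1.008665) = 55.4002075 + 79.684535 = 135.0847425 u
Mass defect Δm = 135.0847425 − 133.972103 = 1.1126395 u
E_B = 1.1126395 × 931.494 = 1036.42 MeV
Dividing by A = 134 gives 7.734 MeV per nucleon.

7.73 MeV/nucleon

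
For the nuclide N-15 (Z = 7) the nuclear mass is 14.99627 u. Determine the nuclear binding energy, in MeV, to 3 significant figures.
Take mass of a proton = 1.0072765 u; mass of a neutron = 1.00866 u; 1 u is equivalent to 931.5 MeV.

With 7 protons and 8 neutrons (A = 15):
Mass of separated nucleons = 7(1.0072765) + 8(1.00866) = 7.0509355 + 8.06928 = 15.1202155 u
Mass defect Δm = 15.1202155 − 14.99627 = 0.1239455 u
E_B = 0.1239455 × 931.5 = 115.455 MeV

115 MeV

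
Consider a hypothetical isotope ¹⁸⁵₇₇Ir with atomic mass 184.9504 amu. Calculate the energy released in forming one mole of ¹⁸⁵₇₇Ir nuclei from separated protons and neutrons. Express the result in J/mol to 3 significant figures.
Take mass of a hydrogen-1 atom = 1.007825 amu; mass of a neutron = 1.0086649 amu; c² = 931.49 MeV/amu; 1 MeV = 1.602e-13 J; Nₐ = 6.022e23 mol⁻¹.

1.43e+14 J/mol

Mass of separated nucleons = 77(1.007825) + 108(1.0086649) = 77.602525 + 108.9358092 = 186.5383342 amu
The mass defect is 186.5383342 − 184.9504 = 1.5879342 amu.
E_B = 1.5879342 × 931.49 = 1479.14 MeV
Per nucleus in joules: 1479.14 MeV × 1.602e-13 J/MeV = 2.3696e-10 J
Per mole: 2.3696e-10 J × 6.022e23 mol⁻¹ = 1.4270e+14 J/mol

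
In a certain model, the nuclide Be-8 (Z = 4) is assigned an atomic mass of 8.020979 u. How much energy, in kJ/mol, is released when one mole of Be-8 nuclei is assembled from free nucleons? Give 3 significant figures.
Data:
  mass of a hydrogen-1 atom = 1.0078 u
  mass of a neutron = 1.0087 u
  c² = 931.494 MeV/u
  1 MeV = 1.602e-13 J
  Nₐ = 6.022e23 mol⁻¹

4.05e+09 kJ/mol

Mass of separated nucleons = 4(1.0078) + 4(1.0087) = 4.0312 + 4.0348 = 8.0660 u
Mass defect Δm = 8.0660 − 8.020979 = 0.045021 u
E_B = 0.045021 × 931.494 = 41.9368 MeV
Per nucleus in joules: 41.9368 MeV × 1.602e-13 J/MeV = 6.7183e-12 J
Per mole: 6.7183e-12 J × 6.022e23 mol⁻¹ = 4.0458e+12 J/mol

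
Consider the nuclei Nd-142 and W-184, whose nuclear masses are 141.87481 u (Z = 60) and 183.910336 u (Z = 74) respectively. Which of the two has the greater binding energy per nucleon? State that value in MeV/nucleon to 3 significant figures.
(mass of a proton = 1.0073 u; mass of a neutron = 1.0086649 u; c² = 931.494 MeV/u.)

Nd-142: Σm = 60(1.0073) + 82(1.0086649) = 143.1485218 u; Δm = 1.2737118 u; E_B = 1186.45 MeV; E_B/A = 8.355 MeV
W-184: Σm = 74(1.0073) + 110(1.0086649) = 185.4933390 u; Δm = 1.5830030 u; E_B = 1474.6 MeV; E_B/A = 8.014 MeV
Nd-142 has the higher binding energy per nucleon, so it is the more tightly bound nucleus.

Nd-142; 8.36 MeV/nucleon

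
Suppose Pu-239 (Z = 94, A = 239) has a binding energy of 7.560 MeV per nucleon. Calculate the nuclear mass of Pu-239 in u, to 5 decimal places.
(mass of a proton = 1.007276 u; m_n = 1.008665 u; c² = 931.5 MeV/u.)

Total binding energy = 239 × 7.560 = 1806.840 MeV
Mass defect = 1806.840 MeV / (931.5 MeV/u) = 1.9397101 u
Constituent mass = 94(1.007276) + 145(1.008665) = 240.940369 u
Nuclear mass = 240.940369 − 1.9397101 = 239.0006589 u ≈ 239.00066 u (to 5 decimal places)

239.00066 u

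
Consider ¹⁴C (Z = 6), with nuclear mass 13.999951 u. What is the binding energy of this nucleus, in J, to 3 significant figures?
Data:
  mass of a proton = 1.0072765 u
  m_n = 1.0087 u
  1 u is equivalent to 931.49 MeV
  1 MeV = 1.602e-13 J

Σm = 6·m_p + 8·m_n = 6.0436590 + 8.0696 = 14.1132590 u
The mass defect is 14.1132590 − 13.999951 = 0.1133080 u.
Binding energy = Δm·c² = 0.1133080 × 931.49 MeV/u = 105.545 MeV
In joules: 105.545 MeV × 1.602e-13 J/MeV = 1.6908e-11 J

1.69e-11 J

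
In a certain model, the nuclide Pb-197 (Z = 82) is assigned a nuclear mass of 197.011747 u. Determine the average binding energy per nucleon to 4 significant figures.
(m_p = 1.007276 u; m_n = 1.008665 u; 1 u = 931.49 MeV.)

7.477 MeV/nucleon

Σm = 82·m_p + 115·m_n = 82.596632 + 115.996475 = 198.593107 u
Δm = 198.593107 − 197.011747 = 1.581360 u
Converting to energy: 1.581360 u × 931.49 MeV/u = 1473.02 MeV
BE/A = 1473.02 MeV / 197 = 7.477 MeV/nucleon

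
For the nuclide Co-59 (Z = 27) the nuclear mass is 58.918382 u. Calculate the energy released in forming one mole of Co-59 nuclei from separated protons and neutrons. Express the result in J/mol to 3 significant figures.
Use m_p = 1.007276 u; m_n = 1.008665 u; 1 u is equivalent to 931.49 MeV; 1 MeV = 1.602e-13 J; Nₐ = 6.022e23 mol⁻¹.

4.99e+13 J/mol

Σm = 27·m_p + 32·m_n = 27.196452 + 32.277280 = 59.473732 u
The mass defect is 59.473732 − 58.918382 = 0.555350 u.
E_B = 0.555350 × 931.49 = 517.303 MeV
Per nucleus in joules: 517.303 MeV × 1.602e-13 J/MeV = 8.2872e-11 J
Per mole: 8.2872e-11 J × 6.022e23 mol⁻¹ = 4.9906e+13 J/mol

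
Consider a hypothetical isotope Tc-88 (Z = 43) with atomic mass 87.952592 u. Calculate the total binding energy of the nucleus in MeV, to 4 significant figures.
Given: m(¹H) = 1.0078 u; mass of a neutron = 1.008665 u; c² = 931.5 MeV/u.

719.8 MeV

Mass of separated nucleons = 43(1.0078) + 45(1.008665) = 43.3354 + 45.389925 = 88.725325 u
The mass defect is 88.725325 − 87.952592 = 0.772733 u.
E_B = 0.772733 × 931.5 = 719.801 MeV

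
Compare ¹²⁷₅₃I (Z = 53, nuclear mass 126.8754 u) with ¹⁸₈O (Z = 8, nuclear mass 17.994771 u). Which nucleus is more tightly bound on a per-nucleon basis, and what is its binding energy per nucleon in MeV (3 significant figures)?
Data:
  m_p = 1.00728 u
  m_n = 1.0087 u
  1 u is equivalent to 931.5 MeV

¹²⁷₅₃I; 8.47 MeV/nucleon

¹²⁷₅₃I: Σm = 53(1.00728) + 74(1.0087) = 128.02964 u; Δm = 1.15424 u; E_B = 1075.2 MeV; E_B/A = 8.466 MeV
¹⁸₈O: Σm = 8(1.00728) + 10(1.0087) = 18.14524 u; Δm = 0.150469 u; E_B = 140.16 MeV; E_B/A = 7.787 MeV
¹²⁷₅₃I has the higher binding energy per nucleon, so it is the more tightly bound nucleus.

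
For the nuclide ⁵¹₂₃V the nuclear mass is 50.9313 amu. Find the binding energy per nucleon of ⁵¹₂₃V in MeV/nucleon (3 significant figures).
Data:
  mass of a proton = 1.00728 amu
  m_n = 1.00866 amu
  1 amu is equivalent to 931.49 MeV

8.74 MeV/nucleon

Z = 23, so N = A − Z = 51 − 23 = 28.
Mass of separated nucleons = 23(1.00728) + 28(1.00866) = 23.16744 + 28.24248 = 51.40992 amu
The mass defect is 51.40992 − 50.9313 = 0.47862 amu.
Converting to energy: 0.47862 amu × 931.49 MeV/amu = 445.830 MeV
Per nucleon: 445.830 / 51 = 8.742 MeV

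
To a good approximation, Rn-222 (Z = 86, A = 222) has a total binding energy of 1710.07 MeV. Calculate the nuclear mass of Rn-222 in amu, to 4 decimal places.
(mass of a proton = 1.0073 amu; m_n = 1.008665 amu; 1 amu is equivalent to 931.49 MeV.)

Mass defect = 1710.07 MeV / (931.49 MeV/amu) = 1.835844 amu
Constituent mass = 86(1.0073) + 136(1.008665) = 223.806240 amu
Nuclear mass = 223.806240 − 1.835844 = 221.970396 amu ≈ 221.9704 amu (to 4 decimal places)

221.9704 amu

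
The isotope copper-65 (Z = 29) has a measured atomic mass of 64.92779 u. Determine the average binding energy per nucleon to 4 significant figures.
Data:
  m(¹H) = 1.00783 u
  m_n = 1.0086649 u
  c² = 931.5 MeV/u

Mass of separated nucleons = 29(1.00783) + 36(1.0086649) = 29.22707 + 36.3119364 = 65.5390064 u
The mass defect is 65.5390064 − 64.92779 = 0.6112164 u.
Binding energy = Δm·c² = 0.6112164 × 931.5 MeV/u = 569.348 MeV
BE/A = 569.348 MeV / 65 = 8.759 MeV/nucleon

8.759 MeV/nucleon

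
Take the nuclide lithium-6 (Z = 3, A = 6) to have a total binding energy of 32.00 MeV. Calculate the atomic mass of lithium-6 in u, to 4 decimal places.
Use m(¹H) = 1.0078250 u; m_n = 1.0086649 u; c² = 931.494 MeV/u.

6.0151 u

Mass defect = 32.00 MeV / (931.494 MeV/u) = 0.034353 u
Constituent mass = 3(1.0078250) + 3(1.0086649) = 6.0494697 u
Atomic mass = 6.0494697 − 0.034353 = 6.0151167 u ≈ 6.0151 u (to 4 decimal places)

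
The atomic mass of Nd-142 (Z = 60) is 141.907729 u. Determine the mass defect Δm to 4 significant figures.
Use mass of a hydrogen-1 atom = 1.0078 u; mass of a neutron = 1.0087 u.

1.274 u

Σm = 60·m(¹H) + 82·m_n = 60.4680 + 82.7134 = 143.1814 u
Δm = 143.1814 − 141.907729 = 1.273671 u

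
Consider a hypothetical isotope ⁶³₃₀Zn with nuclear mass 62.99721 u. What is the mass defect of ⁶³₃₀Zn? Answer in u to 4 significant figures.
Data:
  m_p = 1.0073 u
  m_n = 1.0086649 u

With 30 protons and 33 neutrons (A = 63):
Σm = 30·m_p + 33·m_n = 30.2190 + 33.2859417 = 63.5049417 u
Δm = 63.5049417 − 62.99721 = 0.5077317 u

0.5077 u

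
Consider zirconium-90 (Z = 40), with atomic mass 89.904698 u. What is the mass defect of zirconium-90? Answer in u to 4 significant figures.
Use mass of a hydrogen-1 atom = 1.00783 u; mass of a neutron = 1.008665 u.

Total constituent mass: 40 × 1.00783 + 50 × 1.008665 = 90.746450 u
Δm = 90.746450 − 89.904698 = 0.841752 u

0.8418 u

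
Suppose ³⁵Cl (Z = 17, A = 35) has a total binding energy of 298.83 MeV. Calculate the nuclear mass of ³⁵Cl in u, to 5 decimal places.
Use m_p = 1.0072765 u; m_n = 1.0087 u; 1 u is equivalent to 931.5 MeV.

34.95950 u

Mass defect = 298.83 MeV / (931.5 MeV/u) = 0.3208052 u
Constituent mass = 17(1.0072765) + 18(1.0087) = 35.2803005 u
Nuclear mass = 35.2803005 − 0.3208052 = 34.9594953 u ≈ 34.95950 u (to 5 decimal places)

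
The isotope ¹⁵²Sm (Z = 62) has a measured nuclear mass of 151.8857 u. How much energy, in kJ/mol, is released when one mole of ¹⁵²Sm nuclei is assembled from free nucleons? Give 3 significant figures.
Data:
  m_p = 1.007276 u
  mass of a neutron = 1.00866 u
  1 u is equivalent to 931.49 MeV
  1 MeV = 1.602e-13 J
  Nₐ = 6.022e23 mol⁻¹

The nucleus contains 62 protons and 152 − 62 = 90 neutrons.
Σm = 62·m_p + 90·m_n = 62.451112 + 90.77940 = 153.230512 u
Δm = 153.230512 − 151.8857 = 1.344812 u
Binding energy = Δm·c² = 1.344812 × 931.49 MeV/u = 1252.68 MeV
Per nucleus in joules: 1252.68 MeV × 1.602e-13 J/MeV = 2.0068e-10 J
Per mole: 2.0068e-10 J × 6.022e23 mol⁻¹ = 1.2085e+14 J/mol

1.21e+11 kJ/mol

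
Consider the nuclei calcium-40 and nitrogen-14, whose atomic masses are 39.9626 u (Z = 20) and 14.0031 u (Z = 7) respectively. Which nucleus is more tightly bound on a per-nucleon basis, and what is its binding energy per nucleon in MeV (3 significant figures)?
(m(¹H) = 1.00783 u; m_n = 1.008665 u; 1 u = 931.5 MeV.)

calcium-40; 8.55 MeV/nucleon

calcium-40: Σm = 20(1.00783) + 20(1.008665) = 40.329900 u; Δm = 0.367300 u; E_B = 342.13995 MeV; E_B/A = 8.553 MeV
nitrogen-14: Σm = 7(1.00783) + 7(1.008665) = 14.115465 u; Δm = 0.112365 u; E_B = 104.67 MeV; E_B/A = 7.476 MeV
calcium-40 has the higher binding energy per nucleon, so it is the more tightly bound nucleus.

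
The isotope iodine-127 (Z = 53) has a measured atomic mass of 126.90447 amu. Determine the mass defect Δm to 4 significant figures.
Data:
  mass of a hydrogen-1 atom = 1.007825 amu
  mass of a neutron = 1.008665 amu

1.151 amu

The nucleus contains 53 protons and 127 − 53 = 74 neutrons.
Mass of separated nucleons = 53(1.007825) + 74(1.008665) = 53.414725 + 74.641210 = 128.055935 amu
Δm = 128.055935 − 126.90447 = 1.151465 amu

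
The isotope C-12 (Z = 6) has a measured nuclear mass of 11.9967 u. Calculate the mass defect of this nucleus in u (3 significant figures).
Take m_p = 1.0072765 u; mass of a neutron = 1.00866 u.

0.0989 u

With 6 protons and 6 neutrons (A = 12):
Σm = 6·m_p + 6·m_n = 6.0436590 + 6.05196 = 12.0956190 u
The mass defect is 12.0956190 − 11.9967 = 0.0989190 u.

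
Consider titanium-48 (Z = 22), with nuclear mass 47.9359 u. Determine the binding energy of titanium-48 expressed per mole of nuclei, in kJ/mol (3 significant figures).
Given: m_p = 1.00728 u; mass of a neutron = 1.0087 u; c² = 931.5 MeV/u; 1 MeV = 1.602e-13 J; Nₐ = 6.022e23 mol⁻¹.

Σm = 22·m_p + 26·m_n = 22.16016 + 26.2262 = 48.38636 u
Δm = 48.38636 − 47.9359 = 0.45046 u
Binding energy = Δm·c² = 0.45046 × 931.5 MeV/u = 419.603 MeV
Per nucleus in joules: 419.603 MeV × 1.602e-13 J/MeV = 6.7220e-11 J
Per mole: 6.7220e-11 J × 6.022e23 mol⁻¹ = 4.0480e+13 J/mol

4.05e+10 kJ/mol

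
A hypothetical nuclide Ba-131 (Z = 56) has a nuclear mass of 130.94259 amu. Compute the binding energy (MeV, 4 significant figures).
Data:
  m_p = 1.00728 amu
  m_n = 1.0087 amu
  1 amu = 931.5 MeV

The nucleus contains 56 protons and 131 − 56 = 75 neutrons.
Σm = 56·m_p + 75·m_n = 56.40768 + 75.6525 = 132.06018 amu
Mass defect Δm = 132.06018 − 130.94259 = 1.11759 amu
Binding energy = Δm·c² = 1.11759 × 931.5 MeV/amu = 1041.04 MeV

1041 MeV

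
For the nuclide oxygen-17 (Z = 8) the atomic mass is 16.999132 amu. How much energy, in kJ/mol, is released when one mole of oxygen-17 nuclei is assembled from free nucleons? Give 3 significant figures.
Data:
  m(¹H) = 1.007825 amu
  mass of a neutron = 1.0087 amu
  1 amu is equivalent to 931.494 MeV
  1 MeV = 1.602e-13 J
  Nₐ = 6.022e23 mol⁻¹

The nucleus contains 8 protons and 17 − 8 = 9 neutrons.
Total constituent mass: 8 × 1.007825 + 9 × 1.0087 = 17.140900 amu
Δm = 17.140900 − 16.999132 = 0.141768 amu
Converting to energy: 0.141768 amu × 931.494 MeV/amu = 132.056 MeV
Per nucleus in joules: 132.056 MeV × 1.602e-13 J/MeV = 2.1155e-11 J
Per mole: 2.1155e-11 J × 6.022e23 mol⁻¹ = 1.2740e+13 J/mol

1.27e+10 kJ/mol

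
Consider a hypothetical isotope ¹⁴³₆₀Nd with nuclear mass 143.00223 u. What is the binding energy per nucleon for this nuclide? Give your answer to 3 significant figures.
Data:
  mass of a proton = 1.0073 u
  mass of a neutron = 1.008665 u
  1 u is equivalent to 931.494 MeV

7.52 MeV/nucleon

The nucleus contains 60 protons and 143 − 60 = 83 neutrons.
Total constituent mass: 60 × 1.0073 + 83 × 1.008665 = 144.157195 u
The mass defect is 144.157195 − 143.00223 = 1.154965 u.
Converting to energy: 1.154965 u × 931.494 MeV/u = 1075.84 MeV
BE/A = 1075.84 MeV / 143 = 7.523 MeV/nucleon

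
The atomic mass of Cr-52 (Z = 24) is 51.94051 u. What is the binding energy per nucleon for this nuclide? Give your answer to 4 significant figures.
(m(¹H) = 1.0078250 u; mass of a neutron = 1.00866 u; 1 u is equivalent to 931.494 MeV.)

With 24 protons and 28 neutrons (A = 52):
Mass of separated nucleons = 24(1.0078250) + 28(1.00866) = 24.1878000 + 28.24248 = 52.4302800 u
Δm = 52.4302800 − 51.94051 = 0.4897700 u
Converting to energy: 0.4897700 u × 931.494 MeV/u = 456.218 MeV
Dividing by A = 52 gives 8.773 MeV per nucleon.

8.773 MeV/nucleon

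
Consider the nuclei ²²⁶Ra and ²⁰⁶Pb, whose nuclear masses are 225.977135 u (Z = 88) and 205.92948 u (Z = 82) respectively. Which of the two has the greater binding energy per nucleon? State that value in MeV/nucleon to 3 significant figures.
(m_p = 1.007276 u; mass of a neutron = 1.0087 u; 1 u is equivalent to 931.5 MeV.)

²⁰⁶Pb; 7.89 MeV/nucleon

²²⁶Ra: Σm = 88(1.007276) + 138(1.0087) = 227.840888 u; Δm = 1.863753 u; E_B = 1736.1 MeV; E_B/A = 7.682 MeV
²⁰⁶Pb: Σm = 82(1.007276) + 124(1.0087) = 207.675432 u; Δm = 1.745952 u; E_B = 1626.35 MeV; E_B/A = 7.8949 MeV
²⁰⁶Pb has the higher binding energy per nucleon, so it is the more tightly bound nucleus.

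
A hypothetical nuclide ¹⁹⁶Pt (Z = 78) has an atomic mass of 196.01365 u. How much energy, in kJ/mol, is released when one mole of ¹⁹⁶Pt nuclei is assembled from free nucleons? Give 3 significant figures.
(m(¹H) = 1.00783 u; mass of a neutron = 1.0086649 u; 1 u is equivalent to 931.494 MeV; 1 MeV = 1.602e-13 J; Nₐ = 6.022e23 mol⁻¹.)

With 78 protons and 118 neutrons (A = 196):
Σm = 78·m(¹H) + 118·m_n = 78.61074 + 119.0224582 = 197.6331982 u
The mass defect is 197.6331982 − 196.01365 = 1.6195482 u.
E_B = 1.6195482 × 931.494 = 1508.60 MeV
Per nucleus in joules: 1508.60 MeV × 1.602e-13 J/MeV = 2.4168e-10 J
Per mole: 2.4168e-10 J × 6.022e23 mol⁻¹ = 1.4554e+14 J/mol

1.46e+11 kJ/mol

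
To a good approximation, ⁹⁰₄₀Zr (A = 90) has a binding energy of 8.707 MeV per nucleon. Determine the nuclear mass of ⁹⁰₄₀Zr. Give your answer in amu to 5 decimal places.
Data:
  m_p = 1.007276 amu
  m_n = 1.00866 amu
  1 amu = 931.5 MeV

89.88278 amu

Total binding energy = 90 × 8.707 = 783.630 MeV
Mass defect = 783.630 MeV / (931.5 MeV/amu) = 0.8412560 amu
Constituent mass = 40(1.007276) + 50(1.00866) = 90.724040 amu
Nuclear mass = 90.724040 − 0.8412560 = 89.8827840 amu ≈ 89.88278 amu (to 5 decimal places)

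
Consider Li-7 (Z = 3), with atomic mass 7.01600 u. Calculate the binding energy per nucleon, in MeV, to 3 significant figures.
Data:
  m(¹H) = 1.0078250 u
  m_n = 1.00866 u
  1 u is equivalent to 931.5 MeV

5.60 MeV/nucleon

Total constituent mass: 3 × 1.0078250 + 4 × 1.00866 = 7.0581150 u
The mass defect is 7.0581150 − 7.01600 = 0.0421150 u.
Converting to energy: 0.0421150 u × 931.5 MeV/u = 39.2301 MeV
Dividing by A = 7 gives 5.604 MeV per nucleon.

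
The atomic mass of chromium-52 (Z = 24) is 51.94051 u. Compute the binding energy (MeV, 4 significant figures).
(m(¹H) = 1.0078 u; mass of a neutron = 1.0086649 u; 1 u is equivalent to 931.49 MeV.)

455.8 MeV

Mass of separated nucleons = 24(1.0078) + 28(1.0086649) = 24.1872 + 28.2426172 = 52.4298172 u
Δm = 52.4298172 − 51.94051 = 0.4893072 u
E_B = 0.4893072 × 931.49 = 455.785 MeV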